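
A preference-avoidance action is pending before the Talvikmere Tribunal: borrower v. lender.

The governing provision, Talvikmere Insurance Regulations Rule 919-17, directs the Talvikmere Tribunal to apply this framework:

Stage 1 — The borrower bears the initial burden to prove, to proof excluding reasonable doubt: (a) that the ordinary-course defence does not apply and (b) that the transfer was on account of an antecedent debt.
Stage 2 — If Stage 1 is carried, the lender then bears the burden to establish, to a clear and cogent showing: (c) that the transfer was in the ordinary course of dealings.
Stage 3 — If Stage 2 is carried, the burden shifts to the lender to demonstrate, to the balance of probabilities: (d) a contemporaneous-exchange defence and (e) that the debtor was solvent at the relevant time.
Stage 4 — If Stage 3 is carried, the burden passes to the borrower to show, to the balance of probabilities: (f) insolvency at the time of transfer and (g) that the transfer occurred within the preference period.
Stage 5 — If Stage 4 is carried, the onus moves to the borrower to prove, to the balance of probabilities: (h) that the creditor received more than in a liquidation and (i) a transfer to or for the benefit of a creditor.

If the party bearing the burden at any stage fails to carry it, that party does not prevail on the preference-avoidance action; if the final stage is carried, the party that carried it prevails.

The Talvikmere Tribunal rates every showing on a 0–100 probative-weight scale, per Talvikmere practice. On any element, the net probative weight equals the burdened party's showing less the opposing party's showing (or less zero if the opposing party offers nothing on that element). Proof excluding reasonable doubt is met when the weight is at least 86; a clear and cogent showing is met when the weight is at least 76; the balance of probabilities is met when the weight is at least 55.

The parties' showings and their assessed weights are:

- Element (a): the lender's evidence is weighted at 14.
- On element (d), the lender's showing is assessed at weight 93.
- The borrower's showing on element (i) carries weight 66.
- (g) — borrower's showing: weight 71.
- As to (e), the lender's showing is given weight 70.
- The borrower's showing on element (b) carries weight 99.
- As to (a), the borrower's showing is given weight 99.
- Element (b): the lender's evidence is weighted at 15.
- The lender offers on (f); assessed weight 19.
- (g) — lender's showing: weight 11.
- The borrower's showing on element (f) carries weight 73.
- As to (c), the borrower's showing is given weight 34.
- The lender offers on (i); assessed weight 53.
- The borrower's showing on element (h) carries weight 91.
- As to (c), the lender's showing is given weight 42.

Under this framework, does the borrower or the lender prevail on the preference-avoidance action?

Stage 1 — burden on borrower; standard: proof excluding reasonable doubt (weight is at least 86).
    (a): 99 − 14 = 85 < 86 [not met]
    (b): 99 − 15 = 84 < 86 [not met]
  Not every element is met, so the borrower fails to carry Stage 1.
The lender prevails.

lender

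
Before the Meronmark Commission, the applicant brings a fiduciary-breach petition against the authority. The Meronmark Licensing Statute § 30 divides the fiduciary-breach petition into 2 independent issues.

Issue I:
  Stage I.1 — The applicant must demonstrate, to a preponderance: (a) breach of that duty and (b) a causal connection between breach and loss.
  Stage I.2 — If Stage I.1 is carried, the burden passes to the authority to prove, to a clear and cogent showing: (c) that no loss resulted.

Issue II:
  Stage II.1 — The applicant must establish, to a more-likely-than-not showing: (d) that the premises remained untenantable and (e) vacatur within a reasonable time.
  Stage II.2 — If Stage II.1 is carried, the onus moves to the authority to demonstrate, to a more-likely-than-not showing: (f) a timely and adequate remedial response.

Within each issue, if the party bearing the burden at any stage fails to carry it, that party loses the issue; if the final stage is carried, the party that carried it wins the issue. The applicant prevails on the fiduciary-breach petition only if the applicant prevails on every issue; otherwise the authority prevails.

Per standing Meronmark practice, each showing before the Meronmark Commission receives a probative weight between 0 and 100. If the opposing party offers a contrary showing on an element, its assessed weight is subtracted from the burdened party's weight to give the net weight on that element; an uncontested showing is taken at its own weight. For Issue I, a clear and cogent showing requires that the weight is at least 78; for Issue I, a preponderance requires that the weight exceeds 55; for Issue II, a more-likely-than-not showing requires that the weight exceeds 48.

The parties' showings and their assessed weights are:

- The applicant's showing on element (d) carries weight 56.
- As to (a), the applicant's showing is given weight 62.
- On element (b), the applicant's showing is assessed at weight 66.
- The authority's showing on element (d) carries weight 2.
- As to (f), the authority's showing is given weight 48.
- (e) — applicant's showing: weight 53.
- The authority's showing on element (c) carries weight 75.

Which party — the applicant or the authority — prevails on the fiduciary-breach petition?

— Issue I —
Stage I.1 (applicant, a preponderance, weight exceeds 55): (a) 62 > 55 — meets; (b) 66 > 55 — meets.
  All elements met. The burden passes to the authority.
Stage I.2 (authority, a clear and cogent showing, weight is at least 78): (c) 75 < 78 — fails.
  The authority does not carry Stage I.2.
So the applicant prevails on this issue.
— Issue II —
Stage II.1 — burden on applicant; standard: a more-likely-than-not showing (weight exceeds 48).
    (d): 56 − 2 = 54 > 48 [met]
    (e): 53 > 48 [met]
  Stage II.1 carried; the burden shifts to the authority.
Stage II.2 — burden on authority; standard: a more-likely-than-not showing (weight exceeds 48).
    (f): 48 ≤ 48 [not met]
  Stage II.2 not carried; the authority fails its burden.
The applicant prevails on this issue.
Per-issue: Issue I → applicant; Issue II → applicant. The applicant must prevail on every issue; overall, the applicant prevails.

applicant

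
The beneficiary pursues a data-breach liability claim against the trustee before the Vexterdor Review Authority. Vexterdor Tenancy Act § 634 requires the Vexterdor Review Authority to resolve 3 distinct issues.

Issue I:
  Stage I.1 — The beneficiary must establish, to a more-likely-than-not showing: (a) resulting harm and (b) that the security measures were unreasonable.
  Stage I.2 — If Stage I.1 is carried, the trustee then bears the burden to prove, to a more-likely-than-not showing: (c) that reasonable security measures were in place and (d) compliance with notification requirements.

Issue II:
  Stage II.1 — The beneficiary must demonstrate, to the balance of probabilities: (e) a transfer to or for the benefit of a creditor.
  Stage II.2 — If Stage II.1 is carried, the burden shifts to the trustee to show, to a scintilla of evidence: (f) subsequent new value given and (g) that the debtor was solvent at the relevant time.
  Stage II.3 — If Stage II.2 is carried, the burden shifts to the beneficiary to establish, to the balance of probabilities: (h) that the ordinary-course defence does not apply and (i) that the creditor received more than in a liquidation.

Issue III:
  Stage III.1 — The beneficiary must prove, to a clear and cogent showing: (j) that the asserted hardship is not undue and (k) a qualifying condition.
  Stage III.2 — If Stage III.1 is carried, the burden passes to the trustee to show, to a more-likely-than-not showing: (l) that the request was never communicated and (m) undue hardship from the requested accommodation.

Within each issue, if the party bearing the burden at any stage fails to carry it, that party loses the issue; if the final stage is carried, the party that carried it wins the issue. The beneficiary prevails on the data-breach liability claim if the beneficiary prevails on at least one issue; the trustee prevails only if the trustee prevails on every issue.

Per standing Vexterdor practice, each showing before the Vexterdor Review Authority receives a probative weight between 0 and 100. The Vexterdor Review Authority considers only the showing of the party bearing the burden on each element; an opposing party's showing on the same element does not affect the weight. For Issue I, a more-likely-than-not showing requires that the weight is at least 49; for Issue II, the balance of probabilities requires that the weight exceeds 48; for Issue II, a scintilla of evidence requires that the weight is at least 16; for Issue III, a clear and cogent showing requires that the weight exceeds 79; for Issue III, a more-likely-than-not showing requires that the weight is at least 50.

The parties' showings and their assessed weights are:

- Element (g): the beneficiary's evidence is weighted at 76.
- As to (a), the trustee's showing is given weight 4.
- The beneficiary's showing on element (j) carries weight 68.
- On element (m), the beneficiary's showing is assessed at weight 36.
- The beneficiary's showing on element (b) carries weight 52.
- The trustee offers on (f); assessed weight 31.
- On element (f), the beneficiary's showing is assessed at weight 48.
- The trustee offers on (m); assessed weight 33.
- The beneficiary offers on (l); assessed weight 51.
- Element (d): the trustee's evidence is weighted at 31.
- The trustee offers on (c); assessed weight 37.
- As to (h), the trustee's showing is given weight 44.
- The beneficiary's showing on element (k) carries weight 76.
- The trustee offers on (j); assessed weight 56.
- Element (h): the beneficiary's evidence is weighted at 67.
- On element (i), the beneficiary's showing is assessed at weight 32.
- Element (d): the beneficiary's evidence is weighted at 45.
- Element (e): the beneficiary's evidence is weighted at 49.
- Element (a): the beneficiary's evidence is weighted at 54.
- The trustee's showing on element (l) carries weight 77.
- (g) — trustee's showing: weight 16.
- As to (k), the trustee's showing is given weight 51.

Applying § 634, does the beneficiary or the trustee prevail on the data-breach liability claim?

— Issue I —
At Stage I.1 the beneficiary must meet a more-likely-than-not showing (weight is at least 49): on (a) the weight is 54 (the trustee's 4 is given no effect), ≥ 49, so (a) meets the standard; on (b) the weight is 52, which does reach 49, so (b) meets the standard.
  The beneficiary carries Stage I.1; the trustee now bears the burden.
At Stage I.2 the trustee must meet a more-likely-than-not showing (weight is at least 49): on (c) the weight is 37, < 49, so (c) does not meet the standard; on (d) the weight is 31 (the beneficiary's 45 is given no effect), < 49, so (d) does not meet the standard.
  Not every element is met, so the trustee fails to carry Stage I.2.
So the beneficiary prevails on this issue.
— Issue II —
Stage II.1 (beneficiary, the balance of probabilities, weight exceeds 48): (e) 49 > 48 — meets.
  Stage II.1 is satisfied; the onus moves to the trustee.
Stage II.2 (trustee, a scintilla of evidence, weight is at least 16): (f) 31 (beneficiary's 48 disregarded) ≥ 16 — meets; (g) 16 (beneficiary's 76 disregarded) ≥ 16 — meets.
  Stage II.2 is satisfied; the onus moves to the beneficiary.
Stage II.3 (beneficiary, the balance of probabilities, weight exceeds 48): (h) 67 (trustee's 44 disregarded) > 48 — meets; (i) 32 ≤ 48 — fails.
  The beneficiary does not carry Stage II.3.
The analysis ends at Stage II.3; the trustee prevails on this issue.
— Issue III —
At Stage III.1 the beneficiary must meet a clear and cogent showing (weight exceeds 79): on (j) the weight is 68 (the trustee's 56 is given no effect), ≤ 79, so (j) does not meet the standard; on (k) the weight is 76 (the trustee's 51 is given no effect), which does not exceed 79, so (k) does not meet the standard.
  Stage III.1 not carried; the beneficiary fails its burden.
The trustee prevails on this issue.
Per-issue: Issue I → beneficiary; Issue II → trustee; Issue III → trustee. The beneficiary must prevail on at least one issue; overall, the beneficiary prevails.

beneficiary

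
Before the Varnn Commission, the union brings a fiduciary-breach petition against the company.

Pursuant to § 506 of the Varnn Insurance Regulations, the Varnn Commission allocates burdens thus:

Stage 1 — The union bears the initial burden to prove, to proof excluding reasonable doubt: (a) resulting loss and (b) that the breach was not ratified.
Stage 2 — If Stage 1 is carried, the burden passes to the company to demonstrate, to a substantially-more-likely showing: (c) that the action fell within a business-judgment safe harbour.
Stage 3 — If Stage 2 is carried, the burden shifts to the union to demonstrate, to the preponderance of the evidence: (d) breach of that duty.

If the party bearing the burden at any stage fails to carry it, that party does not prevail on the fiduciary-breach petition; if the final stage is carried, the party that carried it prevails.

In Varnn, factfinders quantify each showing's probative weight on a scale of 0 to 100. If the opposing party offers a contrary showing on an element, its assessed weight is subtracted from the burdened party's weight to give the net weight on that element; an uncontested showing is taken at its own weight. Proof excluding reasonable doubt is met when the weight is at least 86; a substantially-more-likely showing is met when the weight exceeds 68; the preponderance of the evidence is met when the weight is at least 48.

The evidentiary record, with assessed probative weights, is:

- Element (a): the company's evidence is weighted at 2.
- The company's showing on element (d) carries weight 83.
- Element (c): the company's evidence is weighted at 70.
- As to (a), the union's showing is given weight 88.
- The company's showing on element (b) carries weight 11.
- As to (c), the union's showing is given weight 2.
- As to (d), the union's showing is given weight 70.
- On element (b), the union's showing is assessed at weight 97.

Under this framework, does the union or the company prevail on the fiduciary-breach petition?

At Stage 1 the union must meet proof excluding reasonable doubt (weight is at least 86): on (a) the weight is 88 less the opposing 2 gives net 86, ≥ 86, so (a) meets the standard; on (b) the weight is 97 less the opposing 11 gives net 86, which does reach 86, so (b) meets the standard.
  The union carries Stage 1; the company now bears the burden.
At Stage 2 the company must meet a substantially-more-likely showing (weight exceeds 68): on (c) the weight is 70 less the opposing 2 gives net 68, which does not exceed 68, so (c) does not meet the standard.
  Stage 2 not carried; the company fails its burden.
The union prevails.

union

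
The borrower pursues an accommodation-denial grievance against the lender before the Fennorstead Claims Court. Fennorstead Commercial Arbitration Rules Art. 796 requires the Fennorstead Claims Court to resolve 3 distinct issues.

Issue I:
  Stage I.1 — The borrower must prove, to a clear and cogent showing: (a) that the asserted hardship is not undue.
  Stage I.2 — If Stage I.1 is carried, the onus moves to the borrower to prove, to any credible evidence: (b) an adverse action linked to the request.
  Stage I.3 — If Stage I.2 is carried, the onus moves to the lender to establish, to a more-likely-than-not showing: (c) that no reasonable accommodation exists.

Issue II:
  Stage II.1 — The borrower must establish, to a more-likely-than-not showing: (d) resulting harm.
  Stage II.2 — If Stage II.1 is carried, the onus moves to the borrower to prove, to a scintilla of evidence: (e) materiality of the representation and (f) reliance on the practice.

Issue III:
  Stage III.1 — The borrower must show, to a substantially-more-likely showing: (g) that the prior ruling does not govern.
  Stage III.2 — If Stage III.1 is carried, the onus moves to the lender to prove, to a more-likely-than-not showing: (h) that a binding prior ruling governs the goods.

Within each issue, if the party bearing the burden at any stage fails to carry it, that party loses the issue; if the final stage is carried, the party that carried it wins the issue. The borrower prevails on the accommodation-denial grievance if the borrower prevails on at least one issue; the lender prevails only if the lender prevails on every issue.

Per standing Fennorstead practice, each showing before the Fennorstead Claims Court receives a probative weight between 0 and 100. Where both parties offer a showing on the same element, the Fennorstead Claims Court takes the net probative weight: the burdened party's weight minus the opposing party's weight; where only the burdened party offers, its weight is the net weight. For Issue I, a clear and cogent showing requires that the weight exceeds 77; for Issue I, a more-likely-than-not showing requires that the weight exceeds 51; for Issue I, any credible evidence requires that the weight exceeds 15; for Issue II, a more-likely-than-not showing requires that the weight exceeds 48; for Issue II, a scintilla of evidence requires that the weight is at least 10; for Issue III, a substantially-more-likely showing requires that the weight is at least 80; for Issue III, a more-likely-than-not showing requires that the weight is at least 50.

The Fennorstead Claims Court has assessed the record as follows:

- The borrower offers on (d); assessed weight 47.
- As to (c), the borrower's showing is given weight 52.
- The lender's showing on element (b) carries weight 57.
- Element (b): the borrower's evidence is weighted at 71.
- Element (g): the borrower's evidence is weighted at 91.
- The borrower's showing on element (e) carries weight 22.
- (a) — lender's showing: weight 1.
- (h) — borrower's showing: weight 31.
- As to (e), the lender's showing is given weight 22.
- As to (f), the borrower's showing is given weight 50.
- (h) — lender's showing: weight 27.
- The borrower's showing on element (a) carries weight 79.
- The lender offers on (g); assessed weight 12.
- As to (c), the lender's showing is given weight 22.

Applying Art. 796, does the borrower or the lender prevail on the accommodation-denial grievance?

— Issue I —
At Stage I.1 the borrower must meet a clear and cogent showing (weight exceeds 77): on (a) the weight is 79 less the opposing 1 gives net 78, which does exceed 77, so (a) meets the standard.
  All elements met. The borrower retains the burden for Stage I.2.
At Stage I.2 the borrower must meet any credible evidence (weight exceeds 15): on (b) the weight is 71 less the opposing 57 gives net 14, which does not exceed 15, so (b) does not meet the standard.
  Stage I.2 not carried; the borrower fails its burden.
The analysis ends at Stage I.2; the lender prevails on this issue.
— Issue II —
At Stage II.1 the borrower must meet a more-likely-than-not showing (weight exceeds 48): on (d) the weight is 47, ≤ 48, so (d) does not meet the standard.
  Stage II.1 not carried; the borrower fails its burden.
The lender prevails on this issue.
— Issue III —
At Stage III.1 the borrower must meet a substantially-more-likely showing (weight is at least 80): on (g) the weight is 91 less the opposing 12 gives net 79, < 80, so (g) does not meet the standard.
  Not every element is met, so the borrower fails to carry Stage III.1.
So the lender prevails on this issue.
Per-issue: Issue I → lender; Issue II → lender; Issue III → lender. The borrower must prevail on at least one issue; overall, the lender prevails.

lender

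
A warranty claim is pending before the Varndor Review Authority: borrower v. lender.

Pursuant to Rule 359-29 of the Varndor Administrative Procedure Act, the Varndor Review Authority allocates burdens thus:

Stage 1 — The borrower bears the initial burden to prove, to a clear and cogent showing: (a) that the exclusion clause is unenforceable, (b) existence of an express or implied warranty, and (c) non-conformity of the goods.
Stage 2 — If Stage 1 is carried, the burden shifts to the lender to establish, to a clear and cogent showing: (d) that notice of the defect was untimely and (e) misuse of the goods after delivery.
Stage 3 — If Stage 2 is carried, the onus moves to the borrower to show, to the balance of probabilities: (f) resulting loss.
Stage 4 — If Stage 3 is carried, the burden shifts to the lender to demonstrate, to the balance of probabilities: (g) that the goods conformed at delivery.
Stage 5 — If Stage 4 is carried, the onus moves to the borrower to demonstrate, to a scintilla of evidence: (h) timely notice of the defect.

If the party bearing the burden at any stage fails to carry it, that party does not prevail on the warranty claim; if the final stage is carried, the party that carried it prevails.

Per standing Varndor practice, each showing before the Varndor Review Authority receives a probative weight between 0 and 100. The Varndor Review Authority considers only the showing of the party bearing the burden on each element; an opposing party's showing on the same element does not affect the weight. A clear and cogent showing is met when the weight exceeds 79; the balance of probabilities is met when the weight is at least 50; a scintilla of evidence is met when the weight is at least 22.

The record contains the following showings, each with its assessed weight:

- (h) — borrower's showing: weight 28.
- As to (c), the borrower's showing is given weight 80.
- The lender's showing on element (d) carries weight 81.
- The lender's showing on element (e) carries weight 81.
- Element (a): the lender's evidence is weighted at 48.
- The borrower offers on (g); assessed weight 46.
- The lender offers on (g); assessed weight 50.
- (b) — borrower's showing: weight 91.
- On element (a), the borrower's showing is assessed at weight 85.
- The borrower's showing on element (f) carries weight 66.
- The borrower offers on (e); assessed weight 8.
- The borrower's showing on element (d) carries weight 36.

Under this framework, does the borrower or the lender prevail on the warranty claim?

Stage 1 — burden on borrower; standard: a clear and cogent showing (weight exceeds 79).
    (a): 85 (lender's 48 disregarded) > 79 [met]
    (b): 91 > 79 [met]
    (c): 80 > 79 [met]
  Stage 1 is satisfied; the onus moves to the lender.
Stage 2 — burden on lender; standard: a clear and cogent showing (weight exceeds 79).
    (d): 81 (borrower's 36 disregarded) > 79 [met]
    (e): 81 (borrower's 8 disregarded) > 79 [met]
  All elements met. The burden passes to the borrower.
Stage 3 — burden on borrower; standard: the balance of probabilities (weight is at least 50).
    (f): 66 ≥ 50 [met]
  Stage 3 carried; the burden shifts to the lender.
Stage 4 — burden on lender; standard: the balance of probabilities (weight is at least 50).
    (g): 50 (borrower's 46 disregarded) ≥ 50 [met]
  The lender carries Stage 4; the borrower now bears the burden.
Stage 5 — burden on borrower; standard: a scintilla of evidence (weight is at least 22).
    (h): 28 ≥ 22 [met]
  The borrower carries the last stage.
Every stage carried; the borrower prevails.

borrower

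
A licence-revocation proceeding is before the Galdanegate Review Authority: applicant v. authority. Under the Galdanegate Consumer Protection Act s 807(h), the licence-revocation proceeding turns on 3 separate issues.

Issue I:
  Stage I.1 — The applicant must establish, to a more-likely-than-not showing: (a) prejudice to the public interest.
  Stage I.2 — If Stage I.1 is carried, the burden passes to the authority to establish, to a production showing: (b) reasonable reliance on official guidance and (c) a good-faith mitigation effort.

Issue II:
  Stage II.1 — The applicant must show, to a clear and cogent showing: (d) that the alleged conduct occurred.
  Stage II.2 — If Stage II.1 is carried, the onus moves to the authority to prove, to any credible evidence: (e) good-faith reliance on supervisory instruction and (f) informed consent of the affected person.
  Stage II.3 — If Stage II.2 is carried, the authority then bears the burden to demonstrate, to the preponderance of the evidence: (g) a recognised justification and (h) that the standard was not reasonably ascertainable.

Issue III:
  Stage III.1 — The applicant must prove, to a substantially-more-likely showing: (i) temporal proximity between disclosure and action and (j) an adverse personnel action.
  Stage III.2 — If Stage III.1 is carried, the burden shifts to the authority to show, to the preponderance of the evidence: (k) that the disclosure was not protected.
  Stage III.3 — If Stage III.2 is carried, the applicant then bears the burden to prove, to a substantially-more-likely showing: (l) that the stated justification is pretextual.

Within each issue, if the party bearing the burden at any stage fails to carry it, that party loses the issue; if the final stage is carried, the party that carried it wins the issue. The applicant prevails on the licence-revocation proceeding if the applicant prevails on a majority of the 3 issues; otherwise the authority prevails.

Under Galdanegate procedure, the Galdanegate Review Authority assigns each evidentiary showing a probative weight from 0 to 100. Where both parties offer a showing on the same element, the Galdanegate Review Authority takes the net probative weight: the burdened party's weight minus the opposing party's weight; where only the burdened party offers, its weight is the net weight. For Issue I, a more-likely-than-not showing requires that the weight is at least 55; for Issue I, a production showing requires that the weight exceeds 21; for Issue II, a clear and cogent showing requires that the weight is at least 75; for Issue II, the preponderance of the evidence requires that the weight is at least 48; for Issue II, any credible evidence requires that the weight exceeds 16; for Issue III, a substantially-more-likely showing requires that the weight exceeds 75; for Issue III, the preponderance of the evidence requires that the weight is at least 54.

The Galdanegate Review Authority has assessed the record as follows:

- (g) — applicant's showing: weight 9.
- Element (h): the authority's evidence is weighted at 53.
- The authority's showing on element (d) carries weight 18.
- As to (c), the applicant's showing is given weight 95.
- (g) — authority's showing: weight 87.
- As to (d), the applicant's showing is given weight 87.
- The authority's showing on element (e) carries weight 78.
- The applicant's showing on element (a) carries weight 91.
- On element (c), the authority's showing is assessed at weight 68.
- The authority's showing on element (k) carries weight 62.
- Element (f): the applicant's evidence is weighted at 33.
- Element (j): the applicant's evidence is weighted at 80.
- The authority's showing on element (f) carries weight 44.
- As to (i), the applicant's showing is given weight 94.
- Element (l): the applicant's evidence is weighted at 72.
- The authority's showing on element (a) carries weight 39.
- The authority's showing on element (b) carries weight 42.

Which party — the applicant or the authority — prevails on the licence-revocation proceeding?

— Issue I —
Stage I.1 (applicant, a more-likely-than-not showing, weight is at least 55): (a) net 91−39=52 < 55 — fails.
  Not every element is met, so the applicant fails to carry Stage I.1.
The analysis ends at Stage I.1; the authority prevails on this issue.
— Issue II —
Stage II.1 (applicant, a clear and cogent showing, weight is at least 75): (d) net 87−18=69 < 75 — fails.
  Not every element is met, so the applicant fails to carry Stage II.1.
The analysis ends at Stage II.1; the authority prevails on this issue.
— Issue III —
Stage III.1 — burden on applicant; standard: a substantially-more-likely showing (weight exceeds 75).
    (i): 94 > 75 [met]
    (j): 80 > 75 [met]
  All elements met. The burden passes to the authority.
Stage III.2 — burden on authority; standard: the preponderance of the evidence (weight is at least 54).
    (k): 62 ≥ 54 [met]
  Stage III.2 is satisfied; the onus moves to the applicant.
Stage III.3 — burden on applicant; standard: a substantially-more-likely showing (weight exceeds 75).
    (l): 72 ≤ 75 [not met]
  Not every element is met, so the applicant fails to carry Stage III.3.
The authority prevails on this issue.
Per-issue: Issue I → authority; Issue II → authority; Issue III → authority. The applicant must prevail on a majority of issues; overall, the authority prevails.

authority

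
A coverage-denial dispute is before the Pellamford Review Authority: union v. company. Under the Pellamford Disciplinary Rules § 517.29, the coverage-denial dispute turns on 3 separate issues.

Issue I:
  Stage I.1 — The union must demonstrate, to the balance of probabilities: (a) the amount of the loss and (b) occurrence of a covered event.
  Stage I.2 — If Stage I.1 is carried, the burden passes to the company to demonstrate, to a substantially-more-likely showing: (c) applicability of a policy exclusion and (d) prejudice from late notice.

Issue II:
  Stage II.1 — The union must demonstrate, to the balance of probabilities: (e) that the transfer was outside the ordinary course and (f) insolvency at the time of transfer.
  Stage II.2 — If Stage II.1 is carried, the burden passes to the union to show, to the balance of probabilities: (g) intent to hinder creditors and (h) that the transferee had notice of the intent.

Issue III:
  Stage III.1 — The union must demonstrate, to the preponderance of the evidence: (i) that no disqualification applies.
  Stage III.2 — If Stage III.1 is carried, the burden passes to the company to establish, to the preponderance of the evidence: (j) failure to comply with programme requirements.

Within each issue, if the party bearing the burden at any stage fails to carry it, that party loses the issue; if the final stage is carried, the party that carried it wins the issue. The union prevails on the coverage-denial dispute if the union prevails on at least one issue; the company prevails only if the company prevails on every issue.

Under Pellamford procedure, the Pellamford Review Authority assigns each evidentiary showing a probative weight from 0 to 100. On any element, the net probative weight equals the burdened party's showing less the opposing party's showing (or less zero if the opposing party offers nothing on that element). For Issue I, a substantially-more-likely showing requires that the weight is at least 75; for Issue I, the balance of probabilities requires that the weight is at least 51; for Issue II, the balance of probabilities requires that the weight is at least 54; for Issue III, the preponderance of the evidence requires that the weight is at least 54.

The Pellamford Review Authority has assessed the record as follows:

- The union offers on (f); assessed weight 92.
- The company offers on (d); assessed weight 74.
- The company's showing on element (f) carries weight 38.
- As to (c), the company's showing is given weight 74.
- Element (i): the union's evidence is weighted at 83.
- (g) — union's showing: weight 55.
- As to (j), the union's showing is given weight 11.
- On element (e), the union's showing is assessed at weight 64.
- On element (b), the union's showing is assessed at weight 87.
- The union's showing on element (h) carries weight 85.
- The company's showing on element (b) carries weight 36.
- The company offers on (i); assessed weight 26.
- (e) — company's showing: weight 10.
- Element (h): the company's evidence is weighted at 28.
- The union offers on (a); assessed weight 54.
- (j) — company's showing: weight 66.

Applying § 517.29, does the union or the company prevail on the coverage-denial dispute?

union

— Issue I —
Stage I.1 (union, the balance of probabilities, weight is at least 51): (a) 54 ≥ 51 — meets; (b) net 87−36=51 ≥ 51 — meets.
  Stage I.1 carried; the burden shifts to the company.
Stage I.2 (company, a substantially-more-likely showing, weight is at least 75): (c) 74 < 75 — fails; (d) 74 < 75 — fails.
  The company does not carry Stage I.2.
The union prevails on this issue.
— Issue II —
Stage II.1 (union, the balance of probabilities, weight is at least 54): (e) net 64−10=54 ≥ 54 — meets; (f) net 92−38=54 ≥ 54 — meets.
  Stage II.1 carried; the burden remains with the union.
Stage II.2 (union, the balance of probabilities, weight is at least 54): (g) 55 ≥ 54 — meets; (h) net 85−28=57 ≥ 54 — meets.
  The union carries the last stage.
Every stage carried; the union prevails on this issue.
— Issue III —
At Stage III.1 the union must meet the preponderance of the evidence (weight is at least 54): on (i) the weight is 83 less the opposing 26 gives net 57, ≥ 54, so (i) meets the standard.
  The union carries Stage III.1; the company now bears the burden.
At Stage III.2 the company must meet the preponderance of the evidence (weight is at least 54): on (j) the weight is 66 less the opposing 11 gives net 55, ≥ 54, so (j) meets the standard.
  Stage III.2 carried; the final stage is satisfied.
Every stage carried; the company prevails on this issue.
Per-issue: Issue I → union; Issue II → union; Issue III → company. The union must prevail on at least one issue; overall, the union prevails.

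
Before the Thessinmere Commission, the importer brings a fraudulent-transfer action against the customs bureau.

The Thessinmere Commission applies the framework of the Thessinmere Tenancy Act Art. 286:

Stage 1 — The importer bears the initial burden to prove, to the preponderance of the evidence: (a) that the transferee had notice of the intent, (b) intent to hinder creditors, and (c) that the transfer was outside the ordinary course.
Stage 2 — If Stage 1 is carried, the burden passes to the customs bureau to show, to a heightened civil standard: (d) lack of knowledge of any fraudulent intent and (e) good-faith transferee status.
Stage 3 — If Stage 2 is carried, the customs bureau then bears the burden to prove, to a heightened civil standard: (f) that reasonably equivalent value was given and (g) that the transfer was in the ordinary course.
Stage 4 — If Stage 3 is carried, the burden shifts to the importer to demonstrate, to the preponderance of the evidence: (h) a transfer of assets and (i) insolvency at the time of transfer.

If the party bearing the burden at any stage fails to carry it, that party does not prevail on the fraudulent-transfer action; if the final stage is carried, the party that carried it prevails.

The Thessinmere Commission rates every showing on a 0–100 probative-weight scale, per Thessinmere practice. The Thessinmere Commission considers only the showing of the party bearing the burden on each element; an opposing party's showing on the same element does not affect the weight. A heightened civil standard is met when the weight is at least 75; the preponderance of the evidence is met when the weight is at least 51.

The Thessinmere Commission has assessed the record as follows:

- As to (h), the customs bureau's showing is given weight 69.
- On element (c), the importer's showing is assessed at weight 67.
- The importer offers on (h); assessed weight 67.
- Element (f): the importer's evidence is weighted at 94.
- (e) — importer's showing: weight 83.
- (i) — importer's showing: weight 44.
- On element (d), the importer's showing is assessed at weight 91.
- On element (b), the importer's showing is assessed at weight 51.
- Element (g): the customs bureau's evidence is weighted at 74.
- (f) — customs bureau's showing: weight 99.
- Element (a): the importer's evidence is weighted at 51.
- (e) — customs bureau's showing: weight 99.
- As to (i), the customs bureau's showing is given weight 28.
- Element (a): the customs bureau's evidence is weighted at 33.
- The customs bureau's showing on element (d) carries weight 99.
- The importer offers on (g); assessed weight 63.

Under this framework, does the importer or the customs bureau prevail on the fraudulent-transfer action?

Stage 1 (importer, the preponderance of the evidence, weight is at least 51): (a) 51 (customs bureau's 33 disregarded) ≥ 51 — meets; (b) 51 ≥ 51 — meets; (c) 67 ≥ 51 — meets.
  All elements met. The burden passes to the customs bureau.
Stage 2 (customs bureau, a heightened civil standard, weight is at least 75): (d) 99 (importer's 91 disregarded) ≥ 75 — meets; (e) 99 (importer's 83 disregarded) ≥ 75 — meets.
  Stage 2 is satisfied; the customs bureau continues to bear the burden.
Stage 3 (customs bureau, a heightened civil standard, weight is at least 75): (f) 99 (importer's 94 disregarded) ≥ 75 — meets; (g) 74 (importer's 63 disregarded) < 75 — fails.
  Not every element is met, so the customs bureau fails to carry Stage 3.
The analysis ends at Stage 3; the importer prevails.

importer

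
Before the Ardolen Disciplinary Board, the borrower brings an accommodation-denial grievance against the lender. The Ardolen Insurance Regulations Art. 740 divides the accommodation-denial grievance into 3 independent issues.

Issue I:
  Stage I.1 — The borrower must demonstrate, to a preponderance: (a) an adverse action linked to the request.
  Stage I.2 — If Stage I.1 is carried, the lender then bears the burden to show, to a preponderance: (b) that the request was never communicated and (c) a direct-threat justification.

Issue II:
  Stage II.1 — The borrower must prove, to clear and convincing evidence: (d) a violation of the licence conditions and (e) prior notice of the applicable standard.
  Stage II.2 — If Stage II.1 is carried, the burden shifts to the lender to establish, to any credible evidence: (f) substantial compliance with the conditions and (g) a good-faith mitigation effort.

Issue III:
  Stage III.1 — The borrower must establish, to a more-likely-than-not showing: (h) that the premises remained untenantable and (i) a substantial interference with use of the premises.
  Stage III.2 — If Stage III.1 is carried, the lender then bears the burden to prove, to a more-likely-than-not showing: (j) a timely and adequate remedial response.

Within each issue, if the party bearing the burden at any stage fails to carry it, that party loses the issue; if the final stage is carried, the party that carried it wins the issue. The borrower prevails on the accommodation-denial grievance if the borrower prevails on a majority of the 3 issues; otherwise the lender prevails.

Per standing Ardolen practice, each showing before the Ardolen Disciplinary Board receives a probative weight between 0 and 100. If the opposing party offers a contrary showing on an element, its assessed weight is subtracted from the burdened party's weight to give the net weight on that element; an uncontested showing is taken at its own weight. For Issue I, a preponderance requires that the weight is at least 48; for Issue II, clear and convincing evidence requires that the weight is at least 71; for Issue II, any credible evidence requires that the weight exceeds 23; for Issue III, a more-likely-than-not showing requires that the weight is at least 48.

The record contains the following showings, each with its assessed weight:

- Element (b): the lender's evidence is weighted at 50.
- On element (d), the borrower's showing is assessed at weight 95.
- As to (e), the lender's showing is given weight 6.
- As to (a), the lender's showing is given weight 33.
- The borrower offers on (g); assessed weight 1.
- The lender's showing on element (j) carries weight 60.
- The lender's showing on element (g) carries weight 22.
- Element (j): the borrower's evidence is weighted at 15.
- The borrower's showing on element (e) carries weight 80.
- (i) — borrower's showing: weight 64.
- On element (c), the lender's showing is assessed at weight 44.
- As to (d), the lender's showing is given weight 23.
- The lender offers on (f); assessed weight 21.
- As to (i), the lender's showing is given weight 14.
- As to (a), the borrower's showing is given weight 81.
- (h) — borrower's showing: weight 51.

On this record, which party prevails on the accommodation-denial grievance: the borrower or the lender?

— Issue I —
At Stage I.1 the borrower must meet a preponderance (weight is at least 48): on (a) the weight is 81 less the opposing 33 gives net 48, ≥ 48, so (a) meets the standard.
  Stage I.1 carried; the burden shifts to the lender.
At Stage I.2 the lender must meet a preponderance (weight is at least 48): on (b) the weight is 50, which does reach 48, so (b) meets the standard; on (c) the weight is 44, < 48, so (c) does not meet the standard.
  Stage I.2 not carried; the lender fails its burden.
So the borrower prevails on this issue.
— Issue II —
Stage II.1 (borrower, clear and convincing evidence, weight is at least 71): (d) net 95−23=72 ≥ 71 — meets; (e) net 80−6=74 ≥ 71 — meets.
  All elements met. The burden passes to the lender.
Stage II.2 (lender, any credible evidence, weight exceeds 23): (f) 21 ≤ 23 — fails; (g) net 22−1=21 ≤ 23 — fails.
  The lender does not carry Stage II.2.
The analysis ends at Stage II.2; the borrower prevails on this issue.
— Issue III —
Stage III.1 — burden on borrower; standard: a more-likely-than-not showing (weight is at least 48).
    (h): 51 ≥ 48 [met]
    (i): 64 − 14 = 50 ≥ 48 [met]
  All elements met. The burden passes to the lender.
Stage III.2 — burden on lender; standard: a more-likely-than-not showing (weight is at least 48).
    (j): 60 − 15 = 45 < 48 [not met]
  Not every element is met, so the lender fails to carry Stage III.2.
The analysis ends at Stage III.2; the borrower prevails on this issue.
Per-issue: Issue I → borrower; Issue II → borrower; Issue III → borrower. The borrower must prevail on a majority of issues; overall, the borrower prevails.

borrower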